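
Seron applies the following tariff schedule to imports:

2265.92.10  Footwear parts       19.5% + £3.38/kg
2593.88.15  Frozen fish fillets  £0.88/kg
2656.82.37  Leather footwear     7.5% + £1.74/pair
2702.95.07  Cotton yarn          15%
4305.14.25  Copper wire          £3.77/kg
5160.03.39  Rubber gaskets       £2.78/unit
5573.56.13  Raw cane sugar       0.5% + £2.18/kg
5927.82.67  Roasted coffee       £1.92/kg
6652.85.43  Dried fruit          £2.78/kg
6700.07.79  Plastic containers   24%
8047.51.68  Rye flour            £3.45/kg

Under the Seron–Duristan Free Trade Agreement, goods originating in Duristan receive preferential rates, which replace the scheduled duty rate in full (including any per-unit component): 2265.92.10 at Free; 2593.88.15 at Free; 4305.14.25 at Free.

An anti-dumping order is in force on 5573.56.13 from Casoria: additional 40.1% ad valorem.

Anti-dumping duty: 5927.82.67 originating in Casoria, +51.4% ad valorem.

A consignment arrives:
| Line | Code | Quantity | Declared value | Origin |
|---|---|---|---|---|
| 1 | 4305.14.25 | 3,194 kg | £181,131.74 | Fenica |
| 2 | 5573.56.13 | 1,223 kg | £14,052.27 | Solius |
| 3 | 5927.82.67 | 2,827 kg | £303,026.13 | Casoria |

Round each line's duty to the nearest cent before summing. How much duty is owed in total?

£175,961.05

Line 1 (4305.14.25, Fenica, 3,194 kg, £181,131.74):
Base rate for 4305.14.25 is £3.77/kg.
4305.14.25 has an FTA preferential rate, but origin Fenica is not Duristan; base rate stands.
Duty = 3,194 × £3.77 = £12,041.38.
Line 2 (5573.56.13, Solius, 1,223 kg, £14,052.27):
Base rate for 5573.56.13 is 0.5% + £2.18/kg.
The additional-duty order on 5573.56.13 targets Casoria, not Solius; it does not apply.
Duty = £14,052.27 × 0.5% + 1,223 × £2.18 = £2,736.40.
Line 3 (5927.82.67, Casoria, 2,827 kg, £303,026.13):
Base rate for 5927.82.67 is £1.92/kg.
Additional duty on 5927.82.67 from Casoria: +51.4% ad valorem. Applied ad valorem rate = 51.4%.
Duty = £303,026.13 × 51.4% + 2,827 × £1.92 = £161,183.27.
Total = £12,041.38 + £2,736.40 + £161,183.27 = £175,961.05.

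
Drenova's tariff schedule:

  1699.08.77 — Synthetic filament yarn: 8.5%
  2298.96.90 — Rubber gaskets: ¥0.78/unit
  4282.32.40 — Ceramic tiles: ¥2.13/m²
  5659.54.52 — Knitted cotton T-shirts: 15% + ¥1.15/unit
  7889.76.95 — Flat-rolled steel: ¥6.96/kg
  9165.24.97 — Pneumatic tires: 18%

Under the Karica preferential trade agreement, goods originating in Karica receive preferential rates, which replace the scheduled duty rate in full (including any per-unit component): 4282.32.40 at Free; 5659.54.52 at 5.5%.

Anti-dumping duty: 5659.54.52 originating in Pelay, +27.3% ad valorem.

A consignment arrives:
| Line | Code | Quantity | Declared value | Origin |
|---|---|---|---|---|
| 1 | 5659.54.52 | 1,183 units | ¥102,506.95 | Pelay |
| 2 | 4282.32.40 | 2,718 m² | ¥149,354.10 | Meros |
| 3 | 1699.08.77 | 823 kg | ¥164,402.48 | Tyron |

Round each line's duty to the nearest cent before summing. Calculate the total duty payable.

¥64,484.44

Line 1 (5659.54.52, Pelay, 1,183 units, ¥102,506.95):
Base rate for 5659.54.52 is 15% + ¥1.15/unit.
5659.54.52 has an FTA preferential rate, but origin Pelay is not Karica; base rate stands.
Additional duty on 5659.54.52 from Pelay: +27.3%. Applied ad valorem rate: 15% + 27.3% = 42.3%.
Duty = ¥102,506.95 × 42.3% + 1,183 × ¥1.15 = ¥44,720.89.
Line 2 (4282.32.40, Meros, 2,718 m², ¥149,354.10):
Base rate for 4282.32.40 is ¥2.13/m².
4282.32.40 has an FTA preferential rate, but origin Meros is not Karica; base rate stands.
Duty = 2,718 × ¥2.13 = ¥5,789.34.
Line 3 (1699.08.77, Tyron, 823 kg, ¥164,402.48):
Base rate for 1699.08.77 is 8.5%.
Duty = ¥164,402.48 × 8.5% = ¥13,974.21.
Total = ¥44,720.89 + ¥5,789.34 + ¥13,974.21 = ¥64,484.44.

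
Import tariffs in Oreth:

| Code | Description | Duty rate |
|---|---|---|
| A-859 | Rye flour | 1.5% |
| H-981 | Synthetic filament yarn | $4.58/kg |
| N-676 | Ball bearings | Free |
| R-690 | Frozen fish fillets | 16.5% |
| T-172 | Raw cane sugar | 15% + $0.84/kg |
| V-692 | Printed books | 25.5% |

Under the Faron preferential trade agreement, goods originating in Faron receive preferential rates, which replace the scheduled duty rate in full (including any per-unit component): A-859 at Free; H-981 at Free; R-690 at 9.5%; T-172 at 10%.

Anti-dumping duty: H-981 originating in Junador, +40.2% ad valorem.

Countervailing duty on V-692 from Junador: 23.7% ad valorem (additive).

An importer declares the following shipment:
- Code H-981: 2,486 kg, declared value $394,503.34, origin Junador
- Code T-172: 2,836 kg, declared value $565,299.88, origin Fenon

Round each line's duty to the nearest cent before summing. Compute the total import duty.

$257,153.44

Line 1 (H-981, Junador, 2,486 kg, $394,503.34):
Base rate for H-981 is $4.58/kg.
H-981 has an FTA preferential rate, but origin Junador is not Faron; base rate stands.
Additional duty on H-981 from Junador: +40.2% ad valorem. Applied ad valorem rate = 40.2%.
Duty = $394,503.34 × 40.2% + 2,486 × $4.58 = $169,976.22.
Line 2 (T-172, Fenon, 2,836 kg, $565,299.88):
Base rate for T-172 is 15% + $0.84/kg.
T-172 has an FTA preferential rate, but origin Fenon is not Faron; base rate stands.
Duty = $565,299.88 × 15% + 2,836 × $0.84 = $87,177.22.
Total = $169,976.22 + $87,177.22 = $257,153.44.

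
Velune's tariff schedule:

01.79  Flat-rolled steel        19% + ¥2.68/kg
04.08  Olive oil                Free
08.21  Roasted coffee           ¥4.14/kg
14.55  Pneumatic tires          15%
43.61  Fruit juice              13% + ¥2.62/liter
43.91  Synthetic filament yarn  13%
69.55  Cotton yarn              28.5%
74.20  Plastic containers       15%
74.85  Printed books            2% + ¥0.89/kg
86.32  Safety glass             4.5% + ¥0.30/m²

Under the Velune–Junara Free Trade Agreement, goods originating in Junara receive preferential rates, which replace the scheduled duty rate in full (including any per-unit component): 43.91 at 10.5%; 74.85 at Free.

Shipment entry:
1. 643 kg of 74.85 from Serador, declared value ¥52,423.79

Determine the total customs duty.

Line 1 (74.85, Serador, 643 kg, ¥52,423.79):
Base rate for 74.85 is 2% + ¥0.89/kg.
74.85 has an FTA preferential rate, but origin Serador is not Junara; base rate stands.
Duty = ¥52,423.79 × 2% + 643 × ¥0.89 = ¥1,620.75.

¥1,620.75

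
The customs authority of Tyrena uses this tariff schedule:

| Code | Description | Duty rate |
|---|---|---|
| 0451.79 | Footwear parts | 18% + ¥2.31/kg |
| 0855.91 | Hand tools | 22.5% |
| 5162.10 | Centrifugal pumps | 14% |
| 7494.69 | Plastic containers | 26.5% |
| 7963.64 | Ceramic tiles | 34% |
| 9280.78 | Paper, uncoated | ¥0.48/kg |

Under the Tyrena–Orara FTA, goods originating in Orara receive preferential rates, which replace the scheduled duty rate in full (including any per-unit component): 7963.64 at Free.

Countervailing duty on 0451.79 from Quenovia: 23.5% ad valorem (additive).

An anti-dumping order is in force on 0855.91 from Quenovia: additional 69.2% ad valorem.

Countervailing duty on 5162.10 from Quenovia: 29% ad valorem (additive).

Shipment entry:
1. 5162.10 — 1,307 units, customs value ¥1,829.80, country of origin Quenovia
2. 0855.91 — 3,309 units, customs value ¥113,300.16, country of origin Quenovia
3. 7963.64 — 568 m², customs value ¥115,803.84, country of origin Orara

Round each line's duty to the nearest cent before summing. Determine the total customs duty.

Line 1 (5162.10, Quenovia, 1,307 units, ¥1,829.80):
Base rate for 5162.10 is 14%.
Additional duty on 5162.10 from Quenovia: +29%. Applied ad valorem rate: 14% + 29% = 43%.
Duty = ¥1,829.80 × 43% = ¥786.81.
Line 2 (0855.91, Quenovia, 3,309 units, ¥113,300.16):
Base rate for 0855.91 is 22.5%.
Additional duty on 0855.91 from Quenovia: +69.2%. Applied ad valorem rate: 22.5% + 69.2% = 91.7%.
Duty = ¥113,300.16 × 91.7% = ¥103,896.25.
Line 3 (7963.64, Orara, 568 m², ¥115,803.84):
Base rate for 7963.64 is 34%.
Origin Orara qualifies under the Tyrena–Orara agreement and 7963.64 is covered: preferential rate Free applies instead.
Duty = ¥115,803.84 × 0% = ¥0.00.
Total = ¥786.81 + ¥103,896.25 + ¥0.00 = ¥104,683.06.

¥104,683.06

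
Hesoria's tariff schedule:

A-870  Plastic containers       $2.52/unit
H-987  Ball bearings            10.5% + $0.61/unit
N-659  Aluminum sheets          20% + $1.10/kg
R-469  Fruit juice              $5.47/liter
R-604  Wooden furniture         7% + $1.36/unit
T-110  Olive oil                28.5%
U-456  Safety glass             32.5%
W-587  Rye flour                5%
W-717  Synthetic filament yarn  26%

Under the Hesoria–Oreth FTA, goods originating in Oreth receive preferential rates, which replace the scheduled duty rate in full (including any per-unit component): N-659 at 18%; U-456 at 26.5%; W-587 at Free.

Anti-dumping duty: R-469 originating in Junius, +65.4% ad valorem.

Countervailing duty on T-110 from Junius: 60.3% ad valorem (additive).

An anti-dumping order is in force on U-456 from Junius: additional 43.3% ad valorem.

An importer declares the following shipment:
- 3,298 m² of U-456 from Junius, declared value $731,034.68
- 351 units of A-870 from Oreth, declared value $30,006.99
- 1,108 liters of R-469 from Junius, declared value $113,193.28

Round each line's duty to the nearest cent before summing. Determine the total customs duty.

$635,097.98

Line 1 (U-456, Junius, 3,298 m², $731,034.68):
Base rate for U-456 is 32.5%.
U-456 has an FTA preferential rate, but origin Junius is not Oreth; base rate stands.
Additional duty on U-456 from Junius: +43.3%. Applied ad valorem rate: 32.5% + 43.3% = 75.8%.
Duty = $731,034.68 × 75.8% = $554,124.29.
Line 2 (A-870, Oreth, 351 units, $30,006.99):
Base rate for A-870 is $2.52/unit.
Origin Oreth is the FTA partner but A-870 is not on the preference list; base rate stands.
Duty = 351 × $2.52 = $884.52.
Line 3 (R-469, Junius, 1,108 liters, $113,193.28):
Base rate for R-469 is $5.47/liter.
Additional duty on R-469 from Junius: +65.4% ad valorem. Applied ad valorem rate = 65.4%.
Duty = $113,193.28 × 65.4% + 1,108 × $5.47 = $80,089.17.
Total = $554,124.29 + $884.52 + $80,089.17 = $635,097.98.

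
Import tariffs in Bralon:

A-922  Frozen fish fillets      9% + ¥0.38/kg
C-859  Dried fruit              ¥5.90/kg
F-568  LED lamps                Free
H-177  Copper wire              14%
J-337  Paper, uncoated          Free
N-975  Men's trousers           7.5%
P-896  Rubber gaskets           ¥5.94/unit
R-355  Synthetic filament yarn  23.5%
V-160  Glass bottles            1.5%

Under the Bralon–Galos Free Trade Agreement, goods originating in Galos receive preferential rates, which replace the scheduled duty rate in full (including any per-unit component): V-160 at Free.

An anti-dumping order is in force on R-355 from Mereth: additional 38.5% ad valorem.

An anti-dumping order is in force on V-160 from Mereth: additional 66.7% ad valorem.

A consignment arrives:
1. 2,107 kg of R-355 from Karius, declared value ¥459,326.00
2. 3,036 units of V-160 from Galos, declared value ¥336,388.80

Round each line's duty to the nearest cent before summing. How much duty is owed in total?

¥107,941.61

Line 1 (R-355, Karius, 2,107 kg, ¥459,326.00):
Base rate for R-355 is 23.5%.
The additional-duty order on R-355 targets Mereth, not Karius; it does not apply.
Duty = ¥459,326.00 × 23.5% = ¥107,941.61.
Line 2 (V-160, Galos, 3,036 units, ¥336,388.80):
Base rate for V-160 is 1.5%.
Origin Galos qualifies under the Bralon–Galos agreement and V-160 is covered: preferential rate Free applies instead.
The additional-duty order on V-160 targets Mereth, not Galos; it does not apply.
Duty = ¥336,388.80 × 0% = ¥0.00.
Total = ¥107,941.61 + ¥0.00 = ¥107,941.61.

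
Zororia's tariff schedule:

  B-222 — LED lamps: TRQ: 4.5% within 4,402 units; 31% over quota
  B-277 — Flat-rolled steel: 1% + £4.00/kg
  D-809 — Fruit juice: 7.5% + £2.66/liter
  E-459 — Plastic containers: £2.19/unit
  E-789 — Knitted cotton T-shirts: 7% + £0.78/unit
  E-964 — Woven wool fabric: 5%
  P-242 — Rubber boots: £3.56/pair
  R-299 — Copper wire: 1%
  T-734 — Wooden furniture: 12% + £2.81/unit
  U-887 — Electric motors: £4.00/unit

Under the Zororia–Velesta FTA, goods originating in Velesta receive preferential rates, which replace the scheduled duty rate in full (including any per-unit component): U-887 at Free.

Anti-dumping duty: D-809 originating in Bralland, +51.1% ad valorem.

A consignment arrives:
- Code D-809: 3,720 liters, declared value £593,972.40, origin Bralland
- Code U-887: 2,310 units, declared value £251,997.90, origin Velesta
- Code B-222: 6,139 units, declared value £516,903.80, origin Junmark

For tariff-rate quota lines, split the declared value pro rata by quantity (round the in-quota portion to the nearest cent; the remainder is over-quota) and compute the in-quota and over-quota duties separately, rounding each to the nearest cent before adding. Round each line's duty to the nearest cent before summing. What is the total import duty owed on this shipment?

£419,981.38

Line 1 (D-809, Bralland, 3,720 liters, £593,972.40):
Base rate for D-809 is 7.5% + £2.66/liter.
Additional duty on D-809 from Bralland: +51.1%. Applied ad valorem rate: 7.5% + 51.1% = 58.6%.
Duty = £593,972.40 × 58.6% + 3,720 × £2.66 = £357,963.03.
Line 2 (U-887, Velesta, 2,310 units, £251,997.90):
Base rate for U-887 is £4.00/unit.
Origin Velesta qualifies under the Zororia–Velesta agreement and U-887 is covered: preferential rate Free applies instead.
Duty = £251,997.90 × 0% = £0.00.
Line 3 (B-222, Junmark, 6,139 units, £516,903.80):
Code B-222 is under a tariff-rate quota (threshold 4,402 units). In-quota: 4,402 units at 4.5%; over-quota: 1,737 units at 31%.
Pro-rata value split: in-quota = £516,903.80 × 4,402/6,139 = £370,648.40; over-quota = £516,903.80 − £370,648.40 = £146,255.40.
In-quota duty = £370,648.40 × 4.5% = £16,679.18. Over-quota duty = £146,255.40 × 31% = £45,339.17.
Line duty = £16,679.18 + £45,339.17 = £62,018.35.
Total = £357,963.03 + £0.00 + £62,018.35 = £419,981.38.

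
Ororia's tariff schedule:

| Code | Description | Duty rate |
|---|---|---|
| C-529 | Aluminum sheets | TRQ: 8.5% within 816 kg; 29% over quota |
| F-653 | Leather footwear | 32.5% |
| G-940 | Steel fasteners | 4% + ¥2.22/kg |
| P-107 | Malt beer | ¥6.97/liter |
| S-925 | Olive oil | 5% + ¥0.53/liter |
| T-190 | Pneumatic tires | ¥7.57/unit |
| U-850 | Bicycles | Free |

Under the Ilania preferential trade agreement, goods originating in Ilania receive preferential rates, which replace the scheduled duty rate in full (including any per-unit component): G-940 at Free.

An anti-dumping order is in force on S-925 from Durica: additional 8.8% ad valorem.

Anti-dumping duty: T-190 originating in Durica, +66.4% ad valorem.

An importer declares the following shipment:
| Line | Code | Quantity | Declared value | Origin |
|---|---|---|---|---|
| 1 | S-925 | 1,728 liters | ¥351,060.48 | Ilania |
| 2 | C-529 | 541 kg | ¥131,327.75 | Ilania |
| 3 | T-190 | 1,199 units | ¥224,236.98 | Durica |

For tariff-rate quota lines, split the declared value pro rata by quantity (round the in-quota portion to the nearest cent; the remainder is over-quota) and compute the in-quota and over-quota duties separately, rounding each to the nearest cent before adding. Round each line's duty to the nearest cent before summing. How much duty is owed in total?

¥187,601.50

Line 1 (S-925, Ilania, 1,728 liters, ¥351,060.48):
Base rate for S-925 is 5% + ¥0.53/liter.
Origin Ilania is the FTA partner but S-925 is not on the preference list; base rate stands.
The additional-duty order on S-925 targets Durica, not Ilania; it does not apply.
Duty = ¥351,060.48 × 5% + 1,728 × ¥0.53 = ¥18,468.86.
Line 2 (C-529, Ilania, 541 kg, ¥131,327.75):
Code C-529 is under a tariff-rate quota (threshold 816 kg). Quantity 541 kg is within the quota, so the in-quota rate 8.5% applies to the full value.
Duty = ¥131,327.75 × 8.5% = ¥11,162.86.
Line 3 (T-190, Durica, 1,199 units, ¥224,236.98):
Base rate for T-190 is ¥7.57/unit.
Additional duty on T-190 from Durica: +66.4% ad valorem. Applied ad valorem rate = 66.4%.
Duty = ¥224,236.98 × 66.4% + 1,199 × ¥7.57 = ¥157,969.78.
Total = ¥18,468.86 + ¥11,162.86 + ¥157,969.78 = ¥187,601.50.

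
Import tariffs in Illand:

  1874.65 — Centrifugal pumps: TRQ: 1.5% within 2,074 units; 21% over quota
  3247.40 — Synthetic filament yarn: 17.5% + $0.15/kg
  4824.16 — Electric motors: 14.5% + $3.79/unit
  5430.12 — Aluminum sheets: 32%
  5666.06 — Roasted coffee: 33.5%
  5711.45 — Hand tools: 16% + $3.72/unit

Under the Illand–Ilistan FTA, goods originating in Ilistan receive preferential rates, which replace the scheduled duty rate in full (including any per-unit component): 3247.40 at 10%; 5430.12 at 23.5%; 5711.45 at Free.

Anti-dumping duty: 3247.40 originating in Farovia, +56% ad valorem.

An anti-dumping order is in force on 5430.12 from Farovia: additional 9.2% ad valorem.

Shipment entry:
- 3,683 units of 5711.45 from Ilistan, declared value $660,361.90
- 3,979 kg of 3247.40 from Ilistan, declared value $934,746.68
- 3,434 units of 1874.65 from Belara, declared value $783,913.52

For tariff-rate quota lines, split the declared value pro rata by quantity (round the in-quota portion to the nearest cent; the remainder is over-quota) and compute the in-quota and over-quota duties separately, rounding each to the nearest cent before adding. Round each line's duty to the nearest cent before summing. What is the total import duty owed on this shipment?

$165,773.23

Line 1 (5711.45, Ilistan, 3,683 units, $660,361.90):
Base rate for 5711.45 is 16% + $3.72/unit.
Origin Ilistan qualifies under the Illand–Ilistan agreement and 5711.45 is covered: preferential rate Free applies instead.
Duty = $660,361.90 × 0% = $0.00.
Line 2 (3247.40, Ilistan, 3,979 kg, $934,746.68):
Base rate for 3247.40 is 17.5% + $0.15/kg.
Origin Ilistan qualifies under the Illand–Ilistan agreement and 3247.40 is covered: preferential rate 10% applies instead.
The additional-duty order on 3247.40 targets Farovia, not Ilistan; it does not apply.
Duty = $934,746.68 × 10% = $93,474.67.
Line 3 (1874.65, Belara, 3,434 units, $783,913.52):
Code 1874.65 is under a tariff-rate quota (threshold 2,074 units). In-quota: 2,074 units at 1.5%; over-quota: 1,360 units at 21%.
Pro-rata value split: in-quota = $783,913.52 × 2,074/3,434 = $473,452.72; over-quota = $783,913.52 − $473,452.72 = $310,460.80.
In-quota duty = $473,452.72 × 1.5% = $7,101.79. Over-quota duty = $310,460.80 × 21% = $65,196.77.
Line duty = $7,101.79 + $65,196.77 = $72,298.56.
Total = $0.00 + $93,474.67 + $72,298.56 = $165,773.23.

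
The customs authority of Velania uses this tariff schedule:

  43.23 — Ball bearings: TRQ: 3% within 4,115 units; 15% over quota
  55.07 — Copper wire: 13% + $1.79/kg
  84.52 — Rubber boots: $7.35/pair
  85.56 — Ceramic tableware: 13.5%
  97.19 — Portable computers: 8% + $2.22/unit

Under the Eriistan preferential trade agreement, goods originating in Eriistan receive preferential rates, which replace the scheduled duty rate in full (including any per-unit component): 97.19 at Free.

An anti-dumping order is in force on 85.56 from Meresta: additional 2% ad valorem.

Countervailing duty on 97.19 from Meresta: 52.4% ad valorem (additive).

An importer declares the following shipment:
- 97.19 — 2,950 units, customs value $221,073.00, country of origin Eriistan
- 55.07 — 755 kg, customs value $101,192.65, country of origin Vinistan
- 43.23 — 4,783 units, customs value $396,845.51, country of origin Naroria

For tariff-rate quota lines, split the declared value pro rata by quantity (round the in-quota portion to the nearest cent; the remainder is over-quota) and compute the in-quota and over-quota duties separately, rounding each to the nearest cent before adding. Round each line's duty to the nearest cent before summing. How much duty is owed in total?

Line 1 (97.19, Eriistan, 2,950 units, $221,073.00):
Base rate for 97.19 is 8% + $2.22/unit.
Origin Eriistan qualifies under the Velania–Eriistan agreement and 97.19 is covered: preferential rate Free applies instead.
The additional-duty order on 97.19 targets Meresta, not Eriistan; it does not apply.
Duty = $221,073.00 × 0% = $0.00.
Line 2 (55.07, Vinistan, 755 kg, $101,192.65):
Base rate for 55.07 is 13% + $1.79/kg.
Duty = $101,192.65 × 13% + 755 × $1.79 = $14,506.49.
Line 3 (43.23, Naroria, 4,783 units, $396,845.51):
Code 43.23 is under a tariff-rate quota (threshold 4,115 units). In-quota: 4,115 units at 3%; over-quota: 668 units at 15%.
Pro-rata value split: in-quota = $396,845.51 × 4,115/4,783 = $341,421.55; over-quota = $396,845.51 − $341,421.55 = $55,423.96.
In-quota duty = $341,421.55 × 3% = $10,242.65. Over-quota duty = $55,423.96 × 15% = $8,313.59.
Line duty = $10,242.65 + $8,313.59 = $18,556.24.
Total = $0.00 + $14,506.49 + $18,556.24 = $33,062.73.

$33,062.73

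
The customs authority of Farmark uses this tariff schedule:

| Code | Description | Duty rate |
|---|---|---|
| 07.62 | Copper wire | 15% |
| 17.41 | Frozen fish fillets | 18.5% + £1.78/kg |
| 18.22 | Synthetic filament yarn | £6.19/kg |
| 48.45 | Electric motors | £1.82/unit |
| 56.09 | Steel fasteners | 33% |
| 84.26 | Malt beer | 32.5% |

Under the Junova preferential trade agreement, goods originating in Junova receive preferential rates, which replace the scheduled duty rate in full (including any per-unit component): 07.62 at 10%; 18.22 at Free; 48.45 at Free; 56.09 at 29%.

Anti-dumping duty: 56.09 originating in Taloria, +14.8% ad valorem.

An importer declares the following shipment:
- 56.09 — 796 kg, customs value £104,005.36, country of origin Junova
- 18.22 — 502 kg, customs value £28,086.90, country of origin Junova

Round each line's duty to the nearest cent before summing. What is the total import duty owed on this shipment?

£30,161.55

Line 1 (56.09, Junova, 796 kg, £104,005.36):
Base rate for 56.09 is 33%.
Origin Junova qualifies under the Farmark–Junova agreement and 56.09 is covered: preferential rate 29% applies instead.
The additional-duty order on 56.09 targets Taloria, not Junova; it does not apply.
Duty = £104,005.36 × 29% = £30,161.55.
Line 2 (18.22, Junova, 502 kg, £28,086.90):
Base rate for 18.22 is £6.19/kg.
Origin Junova qualifies under the Farmark–Junova agreement and 18.22 is covered: preferential rate Free applies instead.
Duty = £28,086.90 × 0% = £0.00.
Total = £30,161.55 + £0.00 = £30,161.55.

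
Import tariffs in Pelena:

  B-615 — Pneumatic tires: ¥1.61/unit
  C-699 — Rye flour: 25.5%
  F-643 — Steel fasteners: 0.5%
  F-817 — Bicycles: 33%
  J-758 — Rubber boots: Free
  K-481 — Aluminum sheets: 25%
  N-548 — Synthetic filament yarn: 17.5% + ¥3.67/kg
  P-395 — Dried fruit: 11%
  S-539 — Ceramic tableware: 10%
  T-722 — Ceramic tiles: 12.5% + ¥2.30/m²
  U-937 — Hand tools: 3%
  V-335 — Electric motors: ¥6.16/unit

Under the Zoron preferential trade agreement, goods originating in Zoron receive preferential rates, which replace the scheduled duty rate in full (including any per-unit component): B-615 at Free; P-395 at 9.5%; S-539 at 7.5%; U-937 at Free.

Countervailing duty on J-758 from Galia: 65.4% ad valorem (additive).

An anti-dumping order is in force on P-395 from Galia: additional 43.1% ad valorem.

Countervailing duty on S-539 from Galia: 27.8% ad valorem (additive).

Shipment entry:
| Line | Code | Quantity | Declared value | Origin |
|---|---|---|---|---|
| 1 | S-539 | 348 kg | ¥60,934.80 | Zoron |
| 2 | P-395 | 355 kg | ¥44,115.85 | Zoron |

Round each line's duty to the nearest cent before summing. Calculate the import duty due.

Line 1 (S-539, Zoron, 348 kg, ¥60,934.80):
Base rate for S-539 is 10%.
Origin Zoron qualifies under the Pelena–Zoron agreement and S-539 is covered: preferential rate 7.5% applies instead.
The additional-duty order on S-539 targets Galia, not Zoron; it does not apply.
Duty = ¥60,934.80 × 7.5% = ¥4,570.11.
Line 2 (P-395, Zoron, 355 kg, ¥44,115.85):
Base rate for P-395 is 11%.
Origin Zoron qualifies under the Pelena–Zoron agreement and P-395 is covered: preferential rate 9.5% applies instead.
The additional-duty order on P-395 targets Galia, not Zoron; it does not apply.
Duty = ¥44,115.85 × 9.5% = ¥4,191.01.
Total = ¥4,570.11 + ¥4,191.01 = ¥8,761.12.

¥8,761.12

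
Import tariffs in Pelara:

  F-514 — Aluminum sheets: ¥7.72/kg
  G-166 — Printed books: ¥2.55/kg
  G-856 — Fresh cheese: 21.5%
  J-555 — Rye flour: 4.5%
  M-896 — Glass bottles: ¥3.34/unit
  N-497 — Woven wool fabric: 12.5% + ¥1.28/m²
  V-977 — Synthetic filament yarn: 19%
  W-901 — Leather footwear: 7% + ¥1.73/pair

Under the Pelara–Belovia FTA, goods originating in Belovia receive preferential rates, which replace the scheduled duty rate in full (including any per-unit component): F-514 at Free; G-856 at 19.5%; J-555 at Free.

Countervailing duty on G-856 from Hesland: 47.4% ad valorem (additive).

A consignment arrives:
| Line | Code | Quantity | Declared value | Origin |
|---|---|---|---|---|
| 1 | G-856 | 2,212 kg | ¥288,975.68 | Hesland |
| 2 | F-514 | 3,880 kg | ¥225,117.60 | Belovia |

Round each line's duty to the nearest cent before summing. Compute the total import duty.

¥199,104.24

Line 1 (G-856, Hesland, 2,212 kg, ¥288,975.68):
Base rate for G-856 is 21.5%.
G-856 has an FTA preferential rate, but origin Hesland is not Belovia; base rate stands.
Additional duty on G-856 from Hesland: +47.4%. Applied ad valorem rate: 21.5% + 47.4% = 68.9%.
Duty = ¥288,975.68 × 68.9% = ¥199,104.24.
Line 2 (F-514, Belovia, 3,880 kg, ¥225,117.60):
Base rate for F-514 is ¥7.72/kg.
Origin Belovia qualifies under the Pelara–Belovia agreement and F-514 is covered: preferential rate Free applies instead.
Duty = ¥225,117.60 × 0% = ¥0.00.
Total = ¥199,104.24 + ¥0.00 = ¥199,104.24.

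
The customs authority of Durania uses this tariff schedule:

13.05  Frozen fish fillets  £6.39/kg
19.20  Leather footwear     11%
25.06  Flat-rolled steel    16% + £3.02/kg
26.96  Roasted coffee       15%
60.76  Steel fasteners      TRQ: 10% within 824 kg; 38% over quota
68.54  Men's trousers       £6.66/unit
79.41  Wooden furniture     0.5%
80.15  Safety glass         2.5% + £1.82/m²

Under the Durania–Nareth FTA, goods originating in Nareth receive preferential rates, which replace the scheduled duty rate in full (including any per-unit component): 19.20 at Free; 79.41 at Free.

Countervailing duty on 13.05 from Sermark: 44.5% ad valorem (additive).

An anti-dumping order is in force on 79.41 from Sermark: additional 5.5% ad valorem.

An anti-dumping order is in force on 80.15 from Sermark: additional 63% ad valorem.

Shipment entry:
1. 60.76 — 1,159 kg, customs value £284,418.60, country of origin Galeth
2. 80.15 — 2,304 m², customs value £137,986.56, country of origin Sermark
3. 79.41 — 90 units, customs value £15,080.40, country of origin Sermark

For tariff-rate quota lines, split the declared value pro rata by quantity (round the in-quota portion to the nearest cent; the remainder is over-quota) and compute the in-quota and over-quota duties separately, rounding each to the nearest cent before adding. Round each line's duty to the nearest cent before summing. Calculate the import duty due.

£146,939.68

Line 1 (60.76, Galeth, 1,159 kg, £284,418.60):
Code 60.76 is under a tariff-rate quota (threshold 824 kg). In-quota: 824 kg at 10%; over-quota: 335 kg at 38%.
Pro-rata value split: in-quota = £284,418.60 × 824/1,159 = £202,209.60; over-quota = £284,418.60 − £202,209.60 = £82,209.00.
In-quota duty = £202,209.60 × 10% = £20,220.96. Over-quota duty = £82,209.00 × 38% = £31,239.42.
Line duty = £20,220.96 + £31,239.42 = £51,460.38.
Line 2 (80.15, Sermark, 2,304 m², £137,986.56):
Base rate for 80.15 is 2.5% + £1.82/m².
Additional duty on 80.15 from Sermark: +63%. Applied ad valorem rate: 2.5% + 63% = 65.5%.
Duty = £137,986.56 × 65.5% + 2,304 × £1.82 = £94,574.48.
Line 3 (79.41, Sermark, 90 units, £15,080.40):
Base rate for 79.41 is 0.5%.
79.41 has an FTA preferential rate, but origin Sermark is not Nareth; base rate stands.
Additional duty on 79.41 from Sermark: +5.5%. Applied ad valorem rate: 0.5% + 5.5% = 6%.
Duty = £15,080.40 × 6% = £904.82.
Total = £51,460.38 + £94,574.48 + £904.82 = £146,939.68.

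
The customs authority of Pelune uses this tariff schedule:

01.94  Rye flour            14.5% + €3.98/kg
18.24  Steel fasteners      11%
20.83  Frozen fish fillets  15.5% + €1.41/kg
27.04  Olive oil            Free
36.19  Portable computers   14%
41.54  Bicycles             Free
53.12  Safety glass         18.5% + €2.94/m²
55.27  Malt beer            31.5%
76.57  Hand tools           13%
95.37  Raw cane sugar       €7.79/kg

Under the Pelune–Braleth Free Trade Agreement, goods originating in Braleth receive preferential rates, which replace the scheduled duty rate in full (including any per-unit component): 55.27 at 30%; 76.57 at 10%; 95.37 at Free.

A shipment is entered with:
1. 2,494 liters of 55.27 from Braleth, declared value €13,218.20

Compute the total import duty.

Line 1 (55.27, Braleth, 2,494 liters, €13,218.20):
Base rate for 55.27 is 31.5%.
Origin Braleth qualifies under the Pelune–Braleth agreement and 55.27 is covered: preferential rate 30% applies instead.
Duty = €13,218.20 × 30% = €3,965.46.

€3,965.46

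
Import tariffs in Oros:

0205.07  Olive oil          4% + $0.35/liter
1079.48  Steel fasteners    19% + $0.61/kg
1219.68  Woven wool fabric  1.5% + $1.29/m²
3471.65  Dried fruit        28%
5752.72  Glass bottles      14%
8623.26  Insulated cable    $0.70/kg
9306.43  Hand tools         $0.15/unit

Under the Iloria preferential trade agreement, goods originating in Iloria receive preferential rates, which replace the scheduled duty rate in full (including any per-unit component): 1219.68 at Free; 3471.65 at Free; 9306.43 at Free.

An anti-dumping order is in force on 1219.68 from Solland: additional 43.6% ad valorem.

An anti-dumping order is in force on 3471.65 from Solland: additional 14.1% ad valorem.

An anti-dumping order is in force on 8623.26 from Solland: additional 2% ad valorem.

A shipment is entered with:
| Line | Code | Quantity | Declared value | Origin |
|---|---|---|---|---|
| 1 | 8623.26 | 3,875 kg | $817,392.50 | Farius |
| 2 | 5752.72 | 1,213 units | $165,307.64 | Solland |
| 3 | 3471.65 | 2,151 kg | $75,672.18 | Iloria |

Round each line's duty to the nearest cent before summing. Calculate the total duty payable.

$25,855.57

Line 1 (8623.26, Farius, 3,875 kg, $817,392.50):
Base rate for 8623.26 is $0.70/kg.
The additional-duty order on 8623.26 targets Solland, not Farius; it does not apply.
Duty = 3,875 × $0.70 = $2,712.50.
Line 2 (5752.72, Solland, 1,213 units, $165,307.64):
Base rate for 5752.72 is 14%.
Duty = $165,307.64 × 14% = $23,143.07.
Line 3 (3471.65, Iloria, 2,151 kg, $75,672.18):
Base rate for 3471.65 is 28%.
Origin Iloria qualifies under the Oros–Iloria agreement and 3471.65 is covered: preferential rate Free applies instead.
The additional-duty order on 3471.65 targets Solland, not Iloria; it does not apply.
Duty = $75,672.18 × 0% = $0.00.
Total = $2,712.50 + $23,143.07 + $0.00 = $25,855.57.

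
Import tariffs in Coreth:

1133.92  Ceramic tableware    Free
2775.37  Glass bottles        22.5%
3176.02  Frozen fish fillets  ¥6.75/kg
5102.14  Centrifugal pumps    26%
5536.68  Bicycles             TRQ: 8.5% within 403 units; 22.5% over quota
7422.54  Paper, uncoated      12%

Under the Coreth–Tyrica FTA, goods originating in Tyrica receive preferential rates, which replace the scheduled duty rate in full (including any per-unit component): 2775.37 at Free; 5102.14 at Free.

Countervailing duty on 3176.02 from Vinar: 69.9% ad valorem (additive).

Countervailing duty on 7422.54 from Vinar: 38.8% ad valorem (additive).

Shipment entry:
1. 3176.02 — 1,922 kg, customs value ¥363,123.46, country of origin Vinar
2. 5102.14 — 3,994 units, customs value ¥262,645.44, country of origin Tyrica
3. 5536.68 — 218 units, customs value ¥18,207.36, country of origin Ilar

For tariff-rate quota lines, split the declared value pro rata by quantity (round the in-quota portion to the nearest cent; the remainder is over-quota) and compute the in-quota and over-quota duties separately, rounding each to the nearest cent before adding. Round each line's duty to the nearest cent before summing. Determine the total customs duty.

Line 1 (3176.02, Vinar, 1,922 kg, ¥363,123.46):
Base rate for 3176.02 is ¥6.75/kg.
Additional duty on 3176.02 from Vinar: +69.9% ad valorem. Applied ad valorem rate = 69.9%.
Duty = ¥363,123.46 × 69.9% + 1,922 × ¥6.75 = ¥266,796.80.
Line 2 (5102.14, Tyrica, 3,994 units, ¥262,645.44):
Base rate for 5102.14 is 26%.
Origin Tyrica qualifies under the Coreth–Tyrica agreement and 5102.14 is covered: preferential rate Free applies instead.
Duty = ¥262,645.44 × 0% = ¥0.00.
Line 3 (5536.68, Ilar, 218 units, ¥18,207.36):
Code 5536.68 is under a tariff-rate quota (threshold 403 units). Quantity 218 units is within the quota, so the in-quota rate 8.5% applies to the full value.
Duty = ¥18,207.36 × 8.5% = ¥1,547.63.
Total = ¥266,796.80 + ¥0.00 + ¥1,547.63 = ¥268,344.43.

¥268,344.43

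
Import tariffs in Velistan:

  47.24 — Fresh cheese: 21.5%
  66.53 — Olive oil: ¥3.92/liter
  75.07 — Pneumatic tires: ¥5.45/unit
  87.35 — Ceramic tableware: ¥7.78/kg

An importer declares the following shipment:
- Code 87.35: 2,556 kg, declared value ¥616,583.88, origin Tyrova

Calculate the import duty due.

Line 1 (87.35, Tyrova, 2,556 kg, ¥616,583.88):
Base rate for 87.35 is ¥7.78/kg.
Duty = 2,556 × ¥7.78 = ¥19,885.68.

¥19,885.68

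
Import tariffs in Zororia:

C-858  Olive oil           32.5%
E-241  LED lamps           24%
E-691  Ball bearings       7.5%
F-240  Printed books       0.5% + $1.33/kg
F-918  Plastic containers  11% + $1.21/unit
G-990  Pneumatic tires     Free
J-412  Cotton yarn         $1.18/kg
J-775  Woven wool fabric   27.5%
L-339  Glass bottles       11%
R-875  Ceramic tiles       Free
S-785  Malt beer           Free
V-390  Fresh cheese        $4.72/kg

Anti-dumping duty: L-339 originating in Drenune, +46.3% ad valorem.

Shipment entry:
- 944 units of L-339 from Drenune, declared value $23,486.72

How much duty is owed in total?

Line 1 (L-339, Drenune, 944 units, $23,486.72):
Base rate for L-339 is 11%.
Additional duty on L-339 from Drenune: +46.3%. Applied ad valorem rate: 11% + 46.3% = 57.3%.
Duty = $23,486.72 × 57.3% = $13,457.89.

$13,457.89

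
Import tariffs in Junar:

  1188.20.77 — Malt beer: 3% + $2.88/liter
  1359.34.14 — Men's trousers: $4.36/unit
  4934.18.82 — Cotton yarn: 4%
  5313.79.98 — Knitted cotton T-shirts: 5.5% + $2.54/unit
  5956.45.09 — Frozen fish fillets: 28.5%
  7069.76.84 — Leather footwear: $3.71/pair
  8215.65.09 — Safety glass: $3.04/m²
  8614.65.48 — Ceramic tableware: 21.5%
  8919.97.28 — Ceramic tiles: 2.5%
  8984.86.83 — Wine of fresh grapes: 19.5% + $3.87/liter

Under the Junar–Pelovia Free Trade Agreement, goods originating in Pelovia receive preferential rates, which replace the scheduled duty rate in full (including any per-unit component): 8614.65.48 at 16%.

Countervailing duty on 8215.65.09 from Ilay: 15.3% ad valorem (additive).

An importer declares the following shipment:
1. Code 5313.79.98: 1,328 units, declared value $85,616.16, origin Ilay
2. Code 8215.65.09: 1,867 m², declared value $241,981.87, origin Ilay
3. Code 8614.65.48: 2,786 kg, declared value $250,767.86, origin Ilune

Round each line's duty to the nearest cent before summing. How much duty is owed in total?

Line 1 (5313.79.98, Ilay, 1,328 units, $85,616.16):
Base rate for 5313.79.98 is 5.5% + $2.54/unit.
Duty = $85,616.16 × 5.5% + 1,328 × $2.54 = $8,082.01.
Line 2 (8215.65.09, Ilay, 1,867 m², $241,981.87):
Base rate for 8215.65.09 is $3.04/m².
Additional duty on 8215.65.09 from Ilay: +15.3% ad valorem. Applied ad valorem rate = 15.3%.
Duty = $241,981.87 × 15.3% + 1,867 × $3.04 = $42,698.91.
Line 3 (8614.65.48, Ilune, 2,786 kg, $250,767.86):
Base rate for 8614.65.48 is 21.5%.
8614.65.48 has an FTA preferential rate, but origin Ilune is not Pelovia; base rate stands.
Duty = $250,767.86 × 21.5% = $53,915.09.
Total = $8,082.01 + $42,698.91 + $53,915.09 = $104,696.01.

$104,696.01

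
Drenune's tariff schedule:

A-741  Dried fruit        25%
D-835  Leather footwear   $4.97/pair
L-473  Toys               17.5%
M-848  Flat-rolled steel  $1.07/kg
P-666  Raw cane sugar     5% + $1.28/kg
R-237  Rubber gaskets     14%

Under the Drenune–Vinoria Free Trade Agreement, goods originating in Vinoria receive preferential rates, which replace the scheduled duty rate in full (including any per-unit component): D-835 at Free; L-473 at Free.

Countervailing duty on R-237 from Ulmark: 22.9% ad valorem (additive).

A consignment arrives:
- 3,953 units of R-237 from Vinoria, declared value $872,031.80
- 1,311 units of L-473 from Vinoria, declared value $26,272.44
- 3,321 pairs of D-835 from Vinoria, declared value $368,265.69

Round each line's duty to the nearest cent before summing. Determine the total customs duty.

$122,084.45

Line 1 (R-237, Vinoria, 3,953 units, $872,031.80):
Base rate for R-237 is 14%.
Origin Vinoria is the FTA partner but R-237 is not on the preference list; base rate stands.
The additional-duty order on R-237 targets Ulmark, not Vinoria; it does not apply.
Duty = $872,031.80 × 14% = $122,084.45.
Line 2 (L-473, Vinoria, 1,311 units, $26,272.44):
Base rate for L-473 is 17.5%.
Origin Vinoria qualifies under the Drenune–Vinoria agreement and L-473 is covered: preferential rate Free applies instead.
Duty = $26,272.44 × 0% = $0.00.
Line 3 (D-835, Vinoria, 3,321 pairs, $368,265.69):
Base rate for D-835 is $4.97/pair.
Origin Vinoria qualifies under the Drenune–Vinoria agreement and D-835 is covered: preferential rate Free applies instead.
Duty = $368,265.69 × 0% = $0.00.
Total = $122,084.45 + $0.00 + $0.00 = $122,084.45.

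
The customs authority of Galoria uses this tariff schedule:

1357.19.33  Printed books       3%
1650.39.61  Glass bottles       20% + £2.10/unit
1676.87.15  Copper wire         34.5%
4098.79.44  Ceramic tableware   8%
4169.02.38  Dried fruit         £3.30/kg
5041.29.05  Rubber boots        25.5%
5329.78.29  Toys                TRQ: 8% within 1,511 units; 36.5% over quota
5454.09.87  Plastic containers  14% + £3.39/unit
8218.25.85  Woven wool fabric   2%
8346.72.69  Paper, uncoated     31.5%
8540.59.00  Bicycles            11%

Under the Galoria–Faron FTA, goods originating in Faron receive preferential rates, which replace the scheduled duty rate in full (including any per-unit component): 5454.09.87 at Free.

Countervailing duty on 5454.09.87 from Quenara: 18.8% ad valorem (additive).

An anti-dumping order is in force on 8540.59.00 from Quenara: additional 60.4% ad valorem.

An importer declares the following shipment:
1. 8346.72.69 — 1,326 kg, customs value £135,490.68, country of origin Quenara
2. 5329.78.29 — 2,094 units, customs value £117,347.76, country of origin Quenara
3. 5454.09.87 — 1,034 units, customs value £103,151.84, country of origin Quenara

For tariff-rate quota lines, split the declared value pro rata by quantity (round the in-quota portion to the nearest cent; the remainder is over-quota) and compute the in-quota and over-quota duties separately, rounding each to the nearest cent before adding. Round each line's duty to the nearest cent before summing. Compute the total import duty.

£98,717.77

Line 1 (8346.72.69, Quenara, 1,326 kg, £135,490.68):
Base rate for 8346.72.69 is 31.5%.
Duty = £135,490.68 × 31.5% = £42,679.56.
Line 2 (5329.78.29, Quenara, 2,094 units, £117,347.76):
Code 5329.78.29 is under a tariff-rate quota (threshold 1,511 units). In-quota: 1,511 units at 8%; over-quota: 583 units at 36.5%.
Pro-rata value split: in-quota = £117,347.76 × 1,511/2,094 = £84,676.44; over-quota = £117,347.76 − £84,676.44 = £32,671.32.
In-quota duty = £84,676.44 × 8% = £6,774.12. Over-quota duty = £32,671.32 × 36.5% = £11,925.03.
Line duty = £6,774.12 + £11,925.03 = £18,699.15.
Line 3 (5454.09.87, Quenara, 1,034 units, £103,151.84):
Base rate for 5454.09.87 is 14% + £3.39/unit.
5454.09.87 has an FTA preferential rate, but origin Quenara is not Faron; base rate stands.
Additional duty on 5454.09.87 from Quenara: +18.8%. Applied ad valorem rate: 14% + 18.8% = 32.8%.
Duty = £103,151.84 × 32.8% + 1,034 × £3.39 = £37,339.06.
Total = £42,679.56 + £18,699.15 + £37,339.06 = £98,717.77.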